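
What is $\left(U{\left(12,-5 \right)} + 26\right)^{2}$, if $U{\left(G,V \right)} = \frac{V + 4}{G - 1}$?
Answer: $\frac{81225}{121} \approx 671.28$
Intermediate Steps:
$U{\left(G,V \right)} = \frac{4 + V}{-1 + G}$
$\left(U{\left(12,-5 \right)} + 26\right)^{2} = \left(\frac{4 - 5}{-1 + 12} + 26\right)^{2} = \left(\frac{1}{11} \left(-1\right) + 26\right)^{2} = \left(- \frac{1}{11} + 26\right)^{2} = \left(\frac{285}{11}\right)^{2} = \frac{81225}{121}$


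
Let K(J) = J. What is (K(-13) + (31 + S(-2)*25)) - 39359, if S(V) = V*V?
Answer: -39241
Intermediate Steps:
S(V) = V**2
(K(-13) + (31 + S(-2)*25)) - 39359 = (-13 + (31 + (-2)**2*25)) - 39359 = (-13 + (31 + 4*25)) - 39359 = (-13 + (31 + 100)) - 39359 = (-13 + 131) - 39359 = 118 - 39359 = -39241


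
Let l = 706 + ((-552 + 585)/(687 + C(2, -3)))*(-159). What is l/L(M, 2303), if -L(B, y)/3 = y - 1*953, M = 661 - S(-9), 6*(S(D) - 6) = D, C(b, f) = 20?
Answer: -98779/572670 ≈ -0.17249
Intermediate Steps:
S(D) = 6 + D/6
M = 1313/2 (M = 661 - (6 + (1/6)*(-9)) = 661 - (6 - 3/2) = 661 - 1*9/2 = 661 - 9/2 = 1313/2 ≈ 656.50)
L(B, y) = 2859 - 3*y (L(B, y) = -3*(y - 1*953) = -3*(y - 953) = -3*(-953 + y) = 2859 - 3*y)
l = 493895/707 (l = 706 + ((-552 + 585)/(687 + 20))*(-159) = 706 + (33/707)*(-159) = 706 - 5247/707 = 493895/707 ≈ 698.58)
l/L(M, 2303) = 493895/(707*(2859 - 3*2303)) = 493895/(707*(2859 - 6909)) = (493895/707)/(-4050) = (493895/707)*(-1/4050) = -98779/572670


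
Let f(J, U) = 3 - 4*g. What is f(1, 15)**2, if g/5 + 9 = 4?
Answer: 10609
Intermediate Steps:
g = -25 (g = -45 + 5*4 = -45 + 20 = -25)
f(J, U) = 103 (f(J, U) = 3 - 4*(-25) = 3 + 100 = 103)
f(1, 15)**2 = 103**2 = 10609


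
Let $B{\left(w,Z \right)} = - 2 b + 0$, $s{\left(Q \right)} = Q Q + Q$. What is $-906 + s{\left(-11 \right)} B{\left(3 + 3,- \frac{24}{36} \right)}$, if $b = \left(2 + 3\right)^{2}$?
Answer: $-6406$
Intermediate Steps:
$b = 25$ ($b = 5^{2} = 25$)
$s{\left(Q \right)} = Q + Q^{2}$ ($s{\left(Q \right)} = Q^{2} + Q = Q + Q^{2}$)
$B{\left(w,Z \right)} = -50$ ($B{\left(w,Z \right)} = \left(-2\right) 25 + 0 = -50 + 0 = -50$)
$-906 + s{\left(-11 \right)} B{\left(3 + 3,- \frac{24}{36} \right)} = -906 + - 11 \left(1 - 11\right) \left(-50\right) = -906 + \left(-11\right) \left(-10\right) \left(-50\right) = -906 + 110 \left(-50\right) = -906 - 5500 = -6406$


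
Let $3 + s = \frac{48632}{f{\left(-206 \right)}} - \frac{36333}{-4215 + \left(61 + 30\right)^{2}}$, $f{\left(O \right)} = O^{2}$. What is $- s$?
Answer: $\frac{465430951}{43136194} \approx 10.79$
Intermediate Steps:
$s = - \frac{465430951}{43136194}$ ($s = -3 + \left(\frac{48632}{\left(-206\right)^{2}} - \frac{36333}{-4215 + \left(61 + 30\right)^{2}}\right) = -3 + \left(\frac{48632}{42436} - \frac{36333}{-4215 + 91^{2}}\right) = -3 + \left(48632 \cdot \frac{1}{42436} - \frac{36333}{-4215 + 8281}\right) = -3 + \left(\frac{12158}{10609} - \frac{36333}{4066}\right) = -3 - \frac{336022369}{43136194} = - \frac{465430951}{43136194} \approx -10.79$)
$- s = \left(-1\right) \left(- \frac{465430951}{43136194}\right) = \frac{465430951}{43136194}$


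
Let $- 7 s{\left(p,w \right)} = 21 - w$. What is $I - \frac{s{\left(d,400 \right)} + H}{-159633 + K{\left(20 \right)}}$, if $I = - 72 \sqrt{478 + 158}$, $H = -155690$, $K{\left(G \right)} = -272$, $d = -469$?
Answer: $- \frac{1089451}{1119335} - 144 \sqrt{159} \approx -1816.7$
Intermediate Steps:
$s{\left(p,w \right)} = -3 + \frac{w}{7}$ ($s{\left(p,w \right)} = - \frac{21 - w}{7} = -3 + \frac{w}{7}$)
$I = - 144 \sqrt{159}$ ($I = - 72 \sqrt{636} = - 72 \cdot 2 \sqrt{159} = - 144 \sqrt{159} \approx -1815.8$)
$I - \frac{s{\left(d,400 \right)} + H}{-159633 + K{\left(20 \right)}} = - 144 \sqrt{159} - \frac{\left(-3 + \frac{1}{7} \cdot 400\right) - 155690}{-159633 - 272} = - 144 \sqrt{159} - \frac{\left(-3 + \frac{400}{7}\right) - 155690}{-159905} = - 144 \sqrt{159} - \left(\frac{379}{7} - 155690\right) \left(- \frac{1}{159905}\right) = - 144 \sqrt{159} - \left(- \frac{1089451}{7}\right) \left(- \frac{1}{159905}\right) = - 144 \sqrt{159} - \frac{1089451}{1119335} = - \frac{1089451}{1119335} - 144 \sqrt{159}$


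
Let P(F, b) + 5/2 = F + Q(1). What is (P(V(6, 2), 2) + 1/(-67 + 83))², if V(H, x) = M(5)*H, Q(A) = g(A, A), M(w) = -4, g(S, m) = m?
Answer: 165649/256 ≈ 647.07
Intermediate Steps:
Q(A) = A
V(H, x) = -4*H
P(F, b) = -3/2 + F (P(F, b) = -5/2 + (F + 1) = -5/2 + (1 + F) = -3/2 + F)
(P(V(6, 2), 2) + 1/(-67 + 83))² = ((-3/2 - 4*6) + 1/(-67 + 83))² = ((-3/2 - 24) + 1/16)² = (-51/2 + 1/16)² = (-407/16)² = 165649/256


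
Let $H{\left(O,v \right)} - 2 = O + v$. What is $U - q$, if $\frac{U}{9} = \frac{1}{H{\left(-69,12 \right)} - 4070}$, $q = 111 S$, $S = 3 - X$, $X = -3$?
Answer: $- \frac{915753}{1375} \approx -666.0$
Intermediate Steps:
$S = 6$ ($S = 3 - -3 = 3 + 3 = 6$)
$q = 666$ ($q = 111 \cdot 6 = 666$)
$H{\left(O,v \right)} = 2 + O + v$ ($H{\left(O,v \right)} = 2 + \left(O + v\right) = 2 + O + v$)
$U = - \frac{3}{1375}$ ($U = \frac{9}{\left(2 - 69 + 12\right) - 4070} = \frac{9}{-55 - 4070} = \frac{9}{-4125} = 9 \left(- \frac{1}{4125}\right) = - \frac{3}{1375} \approx -0.0021818$)
$U - q = - \frac{3}{1375} - 666 = - \frac{915753}{1375}$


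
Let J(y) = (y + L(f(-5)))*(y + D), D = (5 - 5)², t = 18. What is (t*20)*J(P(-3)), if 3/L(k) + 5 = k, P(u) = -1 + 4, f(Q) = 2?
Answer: 2160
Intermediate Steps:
P(u) = 3
L(k) = 3/(-5 + k)
D = 0 (D = 0² = 0)
J(y) = y*(-1 + y) (J(y) = (y + 3/(-5 + 2))*(y + 0) = (y + 3/(-3))*y = (y + 3*(-⅓))*y = (y - 1)*y = (-1 + y)*y = y*(-1 + y))
(t*20)*J(P(-3)) = (18*20)*(3*(-1 + 3)) = 360*(3*2) = 360*6 = 2160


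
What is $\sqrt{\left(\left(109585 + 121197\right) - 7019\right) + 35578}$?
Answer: $\sqrt{259341} \approx 509.26$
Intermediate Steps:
$\sqrt{\left(\left(109585 + 121197\right) - 7019\right) + 35578} = \sqrt{\left(230782 - 7019\right) + 35578} = \sqrt{223763 + 35578} = \sqrt{259341}$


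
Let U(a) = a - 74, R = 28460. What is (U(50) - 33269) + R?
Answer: -4833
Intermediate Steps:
U(a) = -74 + a
(U(50) - 33269) + R = ((-74 + 50) - 33269) + 28460 = (-24 - 33269) + 28460 = -33293 + 28460 = -4833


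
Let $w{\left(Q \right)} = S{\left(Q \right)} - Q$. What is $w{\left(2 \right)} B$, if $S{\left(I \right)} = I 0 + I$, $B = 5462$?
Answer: $0$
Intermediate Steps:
$S{\left(I \right)} = I$ ($S{\left(I \right)} = 0 + I = I$)
$w{\left(Q \right)} = 0$ ($w{\left(Q \right)} = Q - Q = 0$)
$w{\left(2 \right)} B = 0 \cdot 5462 = 0$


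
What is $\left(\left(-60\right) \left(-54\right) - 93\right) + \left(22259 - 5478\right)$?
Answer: $19928$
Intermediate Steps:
$\left(\left(-60\right) \left(-54\right) - 93\right) + \left(22259 - 5478\right) = \left(3240 - 93\right) + 16781 = 3147 + 16781 = 19928$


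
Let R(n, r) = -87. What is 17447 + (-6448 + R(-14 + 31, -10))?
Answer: 10912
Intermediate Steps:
17447 + (-6448 + R(-14 + 31, -10)) = 17447 + (-6448 - 87) = 17447 - 6535 = 10912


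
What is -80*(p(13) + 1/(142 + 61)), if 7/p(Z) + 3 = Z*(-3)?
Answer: 7880/609 ≈ 12.939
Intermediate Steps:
p(Z) = 7/(-3 - 3*Z) (p(Z) = 7/(-3 + Z*(-3)) = 7/(-3 - 3*Z))
-80*(p(13) + 1/(142 + 61)) = -80*(-7/(3 + 3*13) + 1/(142 + 61)) = -80*(-7/(3 + 39) + 1/203) = -80*(-7/42 + 1/203) = -80*(-7*1/42 + 1/203) = -80*(-1/6 + 1/203) = -80*(-197/1218) = 7880/609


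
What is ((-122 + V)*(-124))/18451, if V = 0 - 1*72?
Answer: 24056/18451 ≈ 1.3038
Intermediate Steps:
V = -72 (V = 0 - 72 = -72)
((-122 + V)*(-124))/18451 = ((-122 - 72)*(-124))/18451 = -194*(-124)*(1/18451) = 24056*(1/18451) = 24056/18451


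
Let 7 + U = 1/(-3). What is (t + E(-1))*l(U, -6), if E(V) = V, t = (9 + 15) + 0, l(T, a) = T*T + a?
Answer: 9890/9 ≈ 1098.9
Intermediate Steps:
U = -22/3 (U = -7 + 1/(-3) = -7 - ⅓ = -22/3 ≈ -7.3333)
l(T, a) = a + T² (l(T, a) = T² + a = a + T²)
t = 24 (t = 24 + 0 = 24)
(t + E(-1))*l(U, -6) = (24 - 1)*(-6 + (-22/3)²) = 23*(-6 + 484/9) = 23*(430/9) = 9890/9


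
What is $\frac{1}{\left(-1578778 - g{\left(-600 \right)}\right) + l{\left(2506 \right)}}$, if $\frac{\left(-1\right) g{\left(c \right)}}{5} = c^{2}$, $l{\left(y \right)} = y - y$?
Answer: $\frac{1}{221222} \approx 4.5203 \cdot 10^{-6}$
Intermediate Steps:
$l{\left(y \right)} = 0$
$g{\left(c \right)} = - 5 c^{2}$
$\frac{1}{\left(-1578778 - g{\left(-600 \right)}\right) + l{\left(2506 \right)}} = \frac{1}{\left(-1578778 - - 5 \left(-600\right)^{2}\right) + 0} = \frac{1}{\left(-1578778 - \left(-5\right) 360000\right) + 0} = \frac{1}{\left(-1578778 - -1800000\right) + 0} = \frac{1}{\left(-1578778 + 1800000\right) + 0} = \frac{1}{221222 + 0} = \frac{1}{221222}$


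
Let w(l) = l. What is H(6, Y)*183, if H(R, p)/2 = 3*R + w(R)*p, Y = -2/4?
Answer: 5490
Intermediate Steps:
Y = -1/2 (Y = -2*1/4 = -1/2 ≈ -0.50000)
H(R, p) = 6*R + 2*R*p (H(R, p) = 2*(3*R + R*p) = 6*R + 2*R*p)
H(6, Y)*183 = (2*6*(3 - 1/2))*183 = (2*6*(5/2))*183 = 30*183 = 5490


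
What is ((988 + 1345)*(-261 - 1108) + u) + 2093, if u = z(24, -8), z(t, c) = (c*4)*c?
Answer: -3191528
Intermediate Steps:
z(t, c) = 4*c**2 (z(t, c) = (4*c)*c = 4*c**2)
u = 256 (u = 4*(-8)**2 = 4*64 = 256)
((988 + 1345)*(-261 - 1108) + u) + 2093 = ((988 + 1345)*(-261 - 1108) + 256) + 2093 = (2333*(-1369) + 256) + 2093 = (-3193877 + 256) + 2093 = -3193621 + 2093 = -3191528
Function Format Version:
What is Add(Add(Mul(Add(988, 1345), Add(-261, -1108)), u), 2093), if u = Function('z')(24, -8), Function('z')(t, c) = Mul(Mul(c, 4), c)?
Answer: -3191528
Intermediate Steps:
Function('z')(t, c) = Mul(4, Pow(c, 2)) (Function('z')(t, c) = Mul(Mul(4, c), c) = Mul(4, Pow(c, 2)))
u = 256 (u = Mul(4, Pow(-8, 2)) = Mul(4, 64) = 256)
Add(Add(Mul(Add(988, 1345), Add(-261, -1108)), u), 2093) = Add(Add(Mul(Add(988, 1345), Add(-261, -1108)), 256), 2093) = Add(Add(Mul(2333, -1369), 256), 2093) = Add(Add(-3193877, 256), 2093) = Add(-3193621, 2093) = -3191528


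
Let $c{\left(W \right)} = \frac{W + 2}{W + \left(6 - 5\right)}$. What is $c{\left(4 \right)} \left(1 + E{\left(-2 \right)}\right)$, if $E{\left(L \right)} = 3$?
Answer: $\frac{24}{5} \approx 4.8$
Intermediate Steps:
$c{\left(W \right)} = \frac{2 + W}{1 + W}$ ($c{\left(W \right)} = \frac{2 + W}{W + \left(6 - 5\right)} = \frac{2 + W}{W + 1} = \frac{2 + W}{1 + W}$)
$c{\left(4 \right)} \left(1 + E{\left(-2 \right)}\right) = \frac{2 + 4}{1 + 4} \left(1 + 3\right) = \frac{1}{5} \cdot 6 \cdot 4 = \frac{6}{5} \cdot 4 = \frac{24}{5}$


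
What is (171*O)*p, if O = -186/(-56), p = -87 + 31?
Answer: -31806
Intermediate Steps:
p = -56
O = 93/28 (O = -186*(-1/56) = 93/28 ≈ 3.3214)
(171*O)*p = (171*(93/28))*(-56) = (15903/28)*(-56) = -31806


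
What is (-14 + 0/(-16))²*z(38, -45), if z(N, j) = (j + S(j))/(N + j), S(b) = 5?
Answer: 1120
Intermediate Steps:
z(N, j) = (5 + j)/(N + j) (z(N, j) = (j + 5)/(N + j) = (5 + j)/(N + j))
(-14 + 0/(-16))²*z(38, -45) = (-14 + 0/(-16))²*((5 - 45)/(38 - 45)) = (-14 + 0*(-1/16))²*(-40/(-7)) = (-14 + 0)²*(-⅐*(-40)) = (-14)²*(40/7) = 196*(40/7) = 1120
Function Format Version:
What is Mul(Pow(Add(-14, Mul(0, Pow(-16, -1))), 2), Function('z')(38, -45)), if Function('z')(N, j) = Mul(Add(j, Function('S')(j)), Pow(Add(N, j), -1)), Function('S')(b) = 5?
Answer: 1120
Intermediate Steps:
Function('z')(N, j) = Mul(Pow(Add(N, j), -1), Add(5, j)) (Function('z')(N, j) = Mul(Add(j, 5), Pow(Add(N, j), -1)) = Mul(Add(5, j), Pow(Add(N, j), -1)) = Mul(Pow(Add(N, j), -1), Add(5, j)))
Mul(Pow(Add(-14, Mul(0, Pow(-16, -1))), 2), Function('z')(38, -45)) = Mul(Pow(Add(-14, Mul(0, Pow(-16, -1))), 2), Mul(Pow(Add(38, -45), -1), Add(5, -45))) = Mul(Pow(Add(-14, Mul(0, Rational(-1, 16))), 2), Mul(Pow(-7, -1), -40)) = Mul(Pow(Add(-14, 0), 2), Mul(Rational(-1, 7), -40)) = Mul(Pow(-14, 2), Rational(40, 7)) = Mul(196, Rational(40, 7)) = 1120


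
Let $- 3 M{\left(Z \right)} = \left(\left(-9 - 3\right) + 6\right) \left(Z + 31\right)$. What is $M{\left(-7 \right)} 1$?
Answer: $48$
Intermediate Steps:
$M{\left(Z \right)} = 62 + 2 Z$ ($M{\left(Z \right)} = - \frac{\left(\left(-9 - 3\right) + 6\right) \left(Z + 31\right)}{3} = - \frac{\left(-12 + 6\right) \left(31 + Z\right)}{3} = - \frac{\left(-6\right) \left(31 + Z\right)}{3} = - \frac{-186 - 6 Z}{3} = 62 + 2 Z$)
$M{\left(-7 \right)} 1 = \left(62 + 2 \left(-7\right)\right) 1 = \left(62 - 14\right) 1 = 48 \cdot 1 = 48$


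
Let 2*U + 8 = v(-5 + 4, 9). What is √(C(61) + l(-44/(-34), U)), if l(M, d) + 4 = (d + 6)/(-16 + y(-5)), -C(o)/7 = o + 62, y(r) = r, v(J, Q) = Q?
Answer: I*√1526406/42 ≈ 29.416*I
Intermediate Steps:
C(o) = -434 - 7*o (C(o) = -7*(o + 62) = -7*(62 + o) = -434 - 7*o)
U = ½ (U = -4 + (½)*9 = -4 + 9/2 = ½ ≈ 0.50000)
l(M, d) = -30/7 - d/21 (l(M, d) = -4 + (d + 6)/(-16 - 5) = -4 + (6 + d)/(-21) = -4 + (6 + d)*(-1/21) = -4 + (-2/7 - d/21) = -30/7 - d/21)
√(C(61) + l(-44/(-34), U)) = √((-434 - 7*61) + (-30/7 - 1/21*½)) = √((-434 - 427) + (-30/7 - 1/42)) = √(-861 - 181/42) = √(-36343/42) = I*√1526406/42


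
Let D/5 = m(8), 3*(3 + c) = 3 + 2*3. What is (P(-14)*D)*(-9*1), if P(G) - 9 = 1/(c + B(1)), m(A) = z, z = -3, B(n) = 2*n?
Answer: 2565/2 ≈ 1282.5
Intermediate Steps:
c = 0 (c = -3 + (3 + 2*3)/3 = -3 + (3 + 6)/3 = -3 + (⅓)*9 = -3 + 3 = 0)
m(A) = -3
P(G) = 19/2 (P(G) = 9 + 1/(0 + 2*1) = 9 + 1/(0 + 2) = 9 + 1/2 = 9 + ½ = 19/2)
D = -15 (D = 5*(-3) = -15)
(P(-14)*D)*(-9*1) = ((19/2)*(-15))*(-9*1) = -285/2*(-9) = 2565/2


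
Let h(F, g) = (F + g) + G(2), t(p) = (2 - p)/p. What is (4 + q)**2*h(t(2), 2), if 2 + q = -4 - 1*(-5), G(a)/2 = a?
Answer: 54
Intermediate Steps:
G(a) = 2*a
q = -1 (q = -2 + (-4 - 1*(-5)) = -2 + (-4 + 5) = -2 + 1 = -1)
t(p) = (2 - p)/p
h(F, g) = 4 + F + g (h(F, g) = (F + g) + 2*2 = (F + g) + 4 = 4 + F + g)
(4 + q)**2*h(t(2), 2) = (4 - 1)**2*(4 + (2 - 1*2)/2 + 2) = 3**2*(4 + (2 - 2)/2 + 2) = 9*(4 + (1/2)*0 + 2) = 9*(4 + 0 + 2) = 9*6 = 54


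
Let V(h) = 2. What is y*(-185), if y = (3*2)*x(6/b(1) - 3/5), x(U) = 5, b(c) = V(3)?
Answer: -5550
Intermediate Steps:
b(c) = 2
y = 30 (y = (3*2)*5 = 6*5 = 30)
y*(-185) = 30*(-185) = -5550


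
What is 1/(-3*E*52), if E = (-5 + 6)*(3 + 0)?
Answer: -1/468 ≈ -0.0021368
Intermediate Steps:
E = 3 (E = 1*3 = 3)
1/(-3*E*52) = 1/(-3*3*52) = 1/(-9*52) = 1/(-468) = -1/468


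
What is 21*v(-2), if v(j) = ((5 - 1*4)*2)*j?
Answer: -84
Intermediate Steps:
v(j) = 2*j (v(j) = ((5 - 4)*2)*j = (1*2)*j = 2*j)
21*v(-2) = 21*(2*(-2)) = 21*(-4) = -84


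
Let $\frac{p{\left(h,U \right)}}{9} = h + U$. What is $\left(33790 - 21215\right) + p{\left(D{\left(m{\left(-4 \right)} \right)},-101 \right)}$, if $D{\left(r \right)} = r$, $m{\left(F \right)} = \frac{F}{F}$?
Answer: $11675$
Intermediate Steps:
$m{\left(F \right)} = 1$
$p{\left(h,U \right)} = 9 U + 9 h$ ($p{\left(h,U \right)} = 9 \left(h + U\right) = 9 \left(U + h\right) = 9 U + 9 h$)
$\left(33790 - 21215\right) + p{\left(D{\left(m{\left(-4 \right)} \right)},-101 \right)} = \left(33790 - 21215\right) + \left(9 \left(-101\right) + 9 \cdot 1\right) = 12575 + \left(-909 + 9\right) = 12575 - 900 = 11675$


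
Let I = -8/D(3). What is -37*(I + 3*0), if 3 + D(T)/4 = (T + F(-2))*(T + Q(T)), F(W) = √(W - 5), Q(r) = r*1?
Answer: 370/159 - 148*I*√7/159 ≈ 2.327 - 2.4627*I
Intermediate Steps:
Q(r) = r
F(W) = √(-5 + W)
D(T) = -12 + 8*T*(T + I*√7) (D(T) = -12 + 4*((T + √(-5 - 2))*(T + T)) = -12 + 4*((T + √(-7))*(2*T)) = -12 + 4*((T + I*√7)*(2*T)) = -12 + 4*(2*T*(T + I*√7)) = -12 + 8*T*(T + I*√7))
I = -8/(60 + 24*I*√7) (I = -8/(-12 + 8*3² + 8*I*3*√7) = -8/(-12 + 8*9 + 24*I*√7) = -8/(-12 + 72 + 24*I*√7) = -8/(60 + 24*I*√7) ≈ -0.062893 + 0.06656*I)
-37*(I + 3*0) = -37*((-10/159 + 4*I*√7/159) + 3*0) = -37*((-10/159 + 4*I*√7/159) + 0) = -37*(-10/159 + 4*I*√7/159) = 370/159 - 148*I*√7/159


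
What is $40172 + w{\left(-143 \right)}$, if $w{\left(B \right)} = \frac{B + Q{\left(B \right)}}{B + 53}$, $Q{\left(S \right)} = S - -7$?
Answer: $\frac{401751}{10} \approx 40175.0$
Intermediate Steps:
$Q{\left(S \right)} = 7 + S$ ($Q{\left(S \right)} = S + 7 = 7 + S$)
$w{\left(B \right)} = \frac{7 + 2 B}{53 + B}$ ($w{\left(B \right)} = \frac{B + \left(7 + B\right)}{B + 53} = \frac{7 + 2 B}{53 + B}$)
$40172 + w{\left(-143 \right)} = 40172 + \frac{7 + 2 \left(-143\right)}{53 - 143} = 40172 + \frac{7 - 286}{-90} = 40172 - - \frac{31}{10} = 40172 + \frac{31}{10} = \frac{401751}{10}$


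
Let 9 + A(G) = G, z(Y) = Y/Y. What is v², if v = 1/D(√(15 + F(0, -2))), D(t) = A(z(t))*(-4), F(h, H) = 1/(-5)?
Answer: 1/1024 ≈ 0.00097656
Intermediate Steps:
F(h, H) = -⅕
z(Y) = 1
A(G) = -9 + G
D(t) = 32 (D(t) = (-9 + 1)*(-4) = -8*(-4) = 32)
v = 1/32 ≈ 0.031250
v² = (1/32)² = 1/1024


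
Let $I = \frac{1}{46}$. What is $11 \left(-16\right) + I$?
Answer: $- \frac{8095}{46} \approx -175.98$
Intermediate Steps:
$I = \frac{1}{46} \approx 0.021739$
$11 \left(-16\right) + I = 11 \left(-16\right) + \frac{1}{46} = -176 + \frac{1}{46} = - \frac{8095}{46}$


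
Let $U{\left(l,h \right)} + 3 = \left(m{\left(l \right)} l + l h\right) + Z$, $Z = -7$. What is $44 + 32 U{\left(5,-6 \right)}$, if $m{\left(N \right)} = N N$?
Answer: $2764$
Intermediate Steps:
$m{\left(N \right)} = N^{2}$
$U{\left(l,h \right)} = -10 + l^{3} + h l$ ($U{\left(l,h \right)} = -3 - \left(7 - l h - l^{2} l\right) = -3 - \left(7 - l^{3} - h l\right) = -3 + \left(-7 + l^{3} + h l\right) = -10 + l^{3} + h l$)
$44 + 32 U{\left(5,-6 \right)} = 44 + 32 \left(-10 + 5^{3} - 30\right) = 44 + 32 \left(-10 + 125 - 30\right) = 44 + 32 \cdot 85 = 44 + 2720 = 2764$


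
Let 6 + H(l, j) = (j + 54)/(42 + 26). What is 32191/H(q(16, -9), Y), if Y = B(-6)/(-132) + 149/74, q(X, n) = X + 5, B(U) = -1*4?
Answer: -5345508696/859477 ≈ -6219.5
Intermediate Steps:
B(U) = -4
q(X, n) = 5 + X
Y = 4991/2442 (Y = -4/(-132) + 149/74 = -4*(-1/132) + 149*(1/74) = 1/33 + 149/74 = 4991/2442 ≈ 2.0438)
H(l, j) = -177/34 + j/68 (H(l, j) = -6 + (j + 54)/(42 + 26) = -6 + (54 + j)/68 = -6 + (54 + j)*(1/68) = -6 + (27/34 + j/68) = -177/34 + j/68)
32191/H(q(16, -9), Y) = 32191/(-177/34 + (1/68)*(4991/2442)) = 32191/(-177/34 + 4991/166056) = 32191/(-859477/166056) = 32191*(-166056/859477) = -5345508696/859477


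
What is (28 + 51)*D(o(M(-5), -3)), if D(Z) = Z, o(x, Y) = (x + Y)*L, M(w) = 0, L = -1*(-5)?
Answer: -1185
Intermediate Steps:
L = 5
o(x, Y) = 5*Y + 5*x (o(x, Y) = (x + Y)*5 = (Y + x)*5 = 5*Y + 5*x)
(28 + 51)*D(o(M(-5), -3)) = (28 + 51)*(5*(-3) + 5*0) = 79*(-15 + 0) = 79*(-15) = -1185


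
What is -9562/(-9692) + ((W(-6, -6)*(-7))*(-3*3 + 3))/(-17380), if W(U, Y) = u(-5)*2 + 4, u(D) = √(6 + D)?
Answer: 20468147/21055870 ≈ 0.97209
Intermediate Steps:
W(U, Y) = 6 (W(U, Y) = √(6 - 5)*2 + 4 = √1*2 + 4 = 1*2 + 4 = 2 + 4 = 6)
-9562/(-9692) + ((W(-6, -6)*(-7))*(-3*3 + 3))/(-17380) = -9562/(-9692) + ((6*(-7))*(-3*3 + 3))/(-17380) = -9562*(-1/9692) - 42*(-9 + 3)*(-1/17380) = 4781/4846 - 42*(-6)*(-1/17380) = 4781/4846 + 252*(-1/17380) = 4781/4846 - 63/4345 = 20468147/21055870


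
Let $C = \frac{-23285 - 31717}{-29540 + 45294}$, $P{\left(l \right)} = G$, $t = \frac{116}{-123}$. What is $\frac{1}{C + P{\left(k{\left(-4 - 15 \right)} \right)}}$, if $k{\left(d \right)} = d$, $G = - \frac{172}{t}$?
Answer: $\frac{228433}{40863924} \approx 0.0055901$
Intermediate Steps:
$t = - \frac{116}{123}$ ($t = 116 \left(- \frac{1}{123}\right) = - \frac{116}{123} \approx -0.94309$)
$G = \frac{5289}{29}$ ($G = - \frac{172}{- \frac{116}{123}} = \left(-172\right) \left(- \frac{123}{116}\right) = \frac{5289}{29} \approx 182.38$)
$P{\left(l \right)} = \frac{5289}{29}$
$C = - \frac{27501}{7877}$ ($C = - \frac{55002}{15754} = \left(-55002\right) \frac{1}{15754} = - \frac{27501}{7877} \approx -3.4913$)
$\frac{1}{C + P{\left(k{\left(-4 - 15 \right)} \right)}} = \frac{1}{- \frac{27501}{7877} + \frac{5289}{29}} = \frac{1}{\frac{40863924}{228433}} = \frac{228433}{40863924}$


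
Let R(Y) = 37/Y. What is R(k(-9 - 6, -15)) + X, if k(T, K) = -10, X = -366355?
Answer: -3663587/10 ≈ -3.6636e+5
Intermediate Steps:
R(k(-9 - 6, -15)) + X = 37/(-10) - 366355 = 37*(-⅒) - 366355 = -37/10 - 366355 = -3663587/10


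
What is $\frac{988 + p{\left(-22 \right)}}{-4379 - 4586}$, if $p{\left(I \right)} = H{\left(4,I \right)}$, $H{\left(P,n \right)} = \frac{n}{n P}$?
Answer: $- \frac{3953}{35860} \approx -0.11023$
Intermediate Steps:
$H{\left(P,n \right)} = \frac{1}{P}$ ($H{\left(P,n \right)} = \frac{n}{P n} = n \frac{1}{P n} = \frac{1}{P}$)
$p{\left(I \right)} = \frac{1}{4}$
$\frac{988 + p{\left(-22 \right)}}{-4379 - 4586} = \frac{988 + \frac{1}{4}}{-4379 - 4586} = \frac{3953}{4 \left(-8965\right)} = \frac{3953}{4} \left(- \frac{1}{8965}\right) = - \frac{3953}{35860}$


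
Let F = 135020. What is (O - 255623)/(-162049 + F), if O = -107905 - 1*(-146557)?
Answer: 216971/27029 ≈ 8.0273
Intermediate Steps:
O = 38652 (O = -107905 + 146557 = 38652)
(O - 255623)/(-162049 + F) = (38652 - 255623)/(-162049 + 135020) = -216971/(-27029) = -216971*(-1/27029) = 216971/27029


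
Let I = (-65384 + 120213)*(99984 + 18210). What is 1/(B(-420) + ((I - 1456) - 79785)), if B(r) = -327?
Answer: 1/6480377258 ≈ 1.5431e-10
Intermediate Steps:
I = 6480458826 (I = 54829*118194 = 6480458826)
1/(B(-420) + ((I - 1456) - 79785)) = 1/(-327 + ((6480458826 - 1456) - 79785)) = 1/(-327 + (6480457370 - 79785)) = 1/(-327 + 6480377585) = 1/6480377258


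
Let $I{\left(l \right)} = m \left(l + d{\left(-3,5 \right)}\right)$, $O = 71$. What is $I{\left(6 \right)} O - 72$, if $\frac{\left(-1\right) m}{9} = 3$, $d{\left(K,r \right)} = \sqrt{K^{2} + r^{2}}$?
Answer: $-11574 - 1917 \sqrt{34} \approx -22752.0$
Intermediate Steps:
$m = -27$ ($m = \left(-9\right) 3 = -27$)
$I{\left(l \right)} = - 27 l - 27 \sqrt{34}$ ($I{\left(l \right)} = - 27 \left(l + \sqrt{\left(-3\right)^{2} + 5^{2}}\right) = - 27 \left(l + \sqrt{9 + 25}\right) = - 27 \left(l + \sqrt{34}\right) = - 27 l - 27 \sqrt{34}$)
$I{\left(6 \right)} O - 72 = \left(\left(-27\right) 6 - 27 \sqrt{34}\right) 71 - 72 = \left(-162 - 27 \sqrt{34}\right) 71 - 72 = \left(-11502 - 1917 \sqrt{34}\right) - 72 = -11574 - 1917 \sqrt{34}$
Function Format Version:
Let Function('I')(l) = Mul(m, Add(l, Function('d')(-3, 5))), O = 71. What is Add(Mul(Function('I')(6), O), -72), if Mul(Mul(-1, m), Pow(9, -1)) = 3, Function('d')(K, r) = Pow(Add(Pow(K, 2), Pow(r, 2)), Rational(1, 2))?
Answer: Add(-11574, Mul(-1917, Pow(34, Rational(1, 2)))) ≈ -22752.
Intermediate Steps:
m = -27 (m = Mul(-9, 3) = -27)
Function('I')(l) = Add(Mul(-27, l), Mul(-27, Pow(34, Rational(1, 2)))) (Function('I')(l) = Mul(-27, Add(l, Pow(Add(Pow(-3, 2), Pow(5, 2)), Rational(1, 2)))) = Mul(-27, Add(l, Pow(Add(9, 25), Rational(1, 2)))) = Mul(-27, Add(l, Pow(34, Rational(1, 2)))) = Add(Mul(-27, l), Mul(-27, Pow(34, Rational(1, 2)))))
Add(Mul(Function('I')(6), O), -72) = Add(Mul(Add(Mul(-27, 6), Mul(-27, Pow(34, Rational(1, 2)))), 71), -72) = Add(Mul(Add(-162, Mul(-27, Pow(34, Rational(1, 2)))), 71), -72) = Add(Add(-11502, Mul(-1917, Pow(34, Rational(1, 2)))), -72) = Add(-11574, Mul(-1917, Pow(34, Rational(1, 2))))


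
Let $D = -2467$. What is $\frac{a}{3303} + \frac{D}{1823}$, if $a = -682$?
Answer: $- \frac{9391787}{6021369} \approx -1.5597$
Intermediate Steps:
$\frac{a}{3303} + \frac{D}{1823} = - \frac{682}{3303} - \frac{2467}{1823} = - \frac{9391787}{6021369}$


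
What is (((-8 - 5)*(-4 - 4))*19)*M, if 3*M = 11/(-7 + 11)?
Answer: 5434/3 ≈ 1811.3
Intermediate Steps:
M = 11/12 (M = (11/(-7 + 11))/3 = (11/4)/3 = (11*(¼))/3 = (⅓)*(11/4) = 11/12 ≈ 0.91667)
(((-8 - 5)*(-4 - 4))*19)*M = (((-8 - 5)*(-4 - 4))*19)*(11/12) = (-13*(-8)*19)*(11/12) = (104*19)*(11/12) = 1976*(11/12) = 5434/3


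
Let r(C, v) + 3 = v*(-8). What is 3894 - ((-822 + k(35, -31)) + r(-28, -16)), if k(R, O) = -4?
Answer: 4595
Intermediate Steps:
r(C, v) = -3 - 8*v (r(C, v) = -3 + v*(-8) = -3 - 8*v)
3894 - ((-822 + k(35, -31)) + r(-28, -16)) = 3894 - ((-822 - 4) + (-3 - 8*(-16))) = 3894 - (-826 + (-3 + 128)) = 3894 - (-826 + 125) = 3894 - 1*(-701) = 3894 + 701 = 4595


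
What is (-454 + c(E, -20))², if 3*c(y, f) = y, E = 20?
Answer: 1800964/9 ≈ 2.0011e+5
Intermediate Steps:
c(y, f) = y/3
(-454 + c(E, -20))² = (-454 + (⅓)*20)² = (-454 + 20/3)² = (-1342/3)² = 1800964/9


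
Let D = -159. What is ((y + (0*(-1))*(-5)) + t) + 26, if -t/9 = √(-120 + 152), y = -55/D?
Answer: 4189/159 - 36*√2 ≈ -24.566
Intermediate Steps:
y = 55/159 (y = -55/(-159) = -55*(-1/159) = 55/159 ≈ 0.34591)
t = -36*√2 (t = -9*√(-120 + 152) = -36*√2 ≈ -50.912)
((y + (0*(-1))*(-5)) + t) + 26 = ((55/159 + (0*(-1))*(-5)) - 36*√2) + 26 = ((55/159 + 0*(-5)) - 36*√2) + 26 = ((55/159 + 0) - 36*√2) + 26 = (55/159 - 36*√2) + 26 = 4189/159 - 36*√2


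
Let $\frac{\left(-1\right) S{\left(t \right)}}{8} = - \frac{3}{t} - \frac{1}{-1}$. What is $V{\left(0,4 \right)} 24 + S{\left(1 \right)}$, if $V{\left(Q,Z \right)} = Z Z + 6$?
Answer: $544$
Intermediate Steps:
$V{\left(Q,Z \right)} = 6 + Z^{2}$ ($V{\left(Q,Z \right)} = Z^{2} + 6 = 6 + Z^{2}$)
$S{\left(t \right)} = -8 + \frac{24}{t}$ ($S{\left(t \right)} = - 8 \left(- \frac{3}{t} - \frac{1}{-1}\right) = - 8 \left(- \frac{3}{t} - -1\right) = - 8 \left(- \frac{3}{t} + 1\right) = - 8 \left(1 - \frac{3}{t}\right) = -8 + \frac{24}{t}$)
$V{\left(0,4 \right)} 24 + S{\left(1 \right)} = \left(6 + 4^{2}\right) 24 - \left(8 - \frac{24}{1}\right) = \left(6 + 16\right) 24 + \left(-8 + 24 \cdot 1\right) = 22 \cdot 24 + \left(-8 + 24\right) = 528 + 16 = 544$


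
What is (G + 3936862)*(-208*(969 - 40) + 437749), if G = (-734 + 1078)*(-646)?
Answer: 908292139846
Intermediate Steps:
G = -222224 (G = 344*(-646) = -222224)
(G + 3936862)*(-208*(969 - 40) + 437749) = (-222224 + 3936862)*(-208*(969 - 40) + 437749) = 3714638*(-208*929 + 437749) = 3714638*(-193232 + 437749) = 3714638*244517 = 908292139846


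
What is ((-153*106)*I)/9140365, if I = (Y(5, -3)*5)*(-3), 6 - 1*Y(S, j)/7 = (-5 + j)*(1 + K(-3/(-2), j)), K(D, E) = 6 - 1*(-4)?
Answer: 32014332/1828073 ≈ 17.513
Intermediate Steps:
K(D, E) = 10 (K(D, E) = 6 + 4 = 10)
Y(S, j) = 427 - 77*j (Y(S, j) = 42 - 7*(-5 + j)*(1 + 10) = 42 - 7*(-5 + j)*11 = 42 - 7*(-55 + 11*j) = 42 + (385 - 77*j) = 427 - 77*j)
I = -9870 (I = ((427 - 77*(-3))*5)*(-3) = ((427 + 231)*5)*(-3) = (658*5)*(-3) = 3290*(-3) = -9870)
((-153*106)*I)/9140365 = (-153*106*(-9870))/9140365 = -16218*(-9870)*(1/9140365) = 160071660*(1/9140365) = 32014332/1828073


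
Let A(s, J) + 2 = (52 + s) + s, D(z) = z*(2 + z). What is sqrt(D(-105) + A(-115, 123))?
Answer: sqrt(10635) ≈ 103.13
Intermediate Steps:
A(s, J) = 50 + 2*s (A(s, J) = -2 + ((52 + s) + s) = -2 + (52 + 2*s) = 50 + 2*s)
sqrt(D(-105) + A(-115, 123)) = sqrt(-105*(2 - 105) + (50 + 2*(-115))) = sqrt(-105*(-103) + (50 - 230)) = sqrt(10815 - 180) = sqrt(10635)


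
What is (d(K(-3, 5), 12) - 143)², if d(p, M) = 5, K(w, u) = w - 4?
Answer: 19044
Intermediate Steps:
K(w, u) = -4 + w
(d(K(-3, 5), 12) - 143)² = (5 - 143)² = (-138)² = 19044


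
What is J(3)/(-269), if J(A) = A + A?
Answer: -6/269 ≈ -0.022305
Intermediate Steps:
J(A) = 2*A
J(3)/(-269) = (2*3)/(-269) = -1/269*6 = -6/269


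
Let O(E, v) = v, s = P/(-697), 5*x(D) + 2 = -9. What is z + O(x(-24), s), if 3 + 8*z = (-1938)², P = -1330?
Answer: 2617831817/5576 ≈ 4.6948e+5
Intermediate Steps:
x(D) = -11/5 (x(D) = -⅖ + (⅕)*(-9) = -⅖ - 9/5 = -11/5)
s = 1330/697 (s = -1330/(-697) = -1330*(-1/697) = 1330/697 ≈ 1.9082)
z = 3755841/8 (z = -3/8 + (⅛)*(-1938)² = -3/8 + (⅛)*3755844 = -3/8 + 938961/2 = 3755841/8 ≈ 4.6948e+5)
z + O(x(-24), s) = 3755841/8 + 1330/697 = 2617831817/5576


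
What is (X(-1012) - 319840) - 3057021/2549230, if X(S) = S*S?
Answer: 1795429828899/2549230 ≈ 7.0430e+5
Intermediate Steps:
X(S) = S²
(X(-1012) - 319840) - 3057021/2549230 = ((-1012)² - 319840) - 3057021/2549230 = (1024144 - 319840) - 3057021*1/2549230 = 704304 - 3057021/2549230 = 1795429828899/2549230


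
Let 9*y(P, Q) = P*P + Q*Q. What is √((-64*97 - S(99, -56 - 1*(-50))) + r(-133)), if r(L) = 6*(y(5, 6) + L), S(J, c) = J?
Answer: I*√63579/3 ≈ 84.05*I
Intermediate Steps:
y(P, Q) = P²/9 + Q²/9 (y(P, Q) = (P*P + Q*Q)/9 = (P² + Q²)/9 = P²/9 + Q²/9)
r(L) = 122/3 + 6*L (r(L) = 6*(((⅑)*5² + (⅑)*6²) + L) = 6*(((⅑)*25 + (⅑)*36) + L) = 6*((25/9 + 4) + L) = 6*(61/9 + L) = 122/3 + 6*L)
√((-64*97 - S(99, -56 - 1*(-50))) + r(-133)) = √((-64*97 - 1*99) + (122/3 + 6*(-133))) = √((-6208 - 99) + (122/3 - 798)) = √(-6307 - 2272/3) = √(-21193/3) = I*√63579/3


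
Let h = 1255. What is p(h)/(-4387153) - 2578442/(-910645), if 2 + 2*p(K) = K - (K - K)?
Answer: 22622898073067/7990277887370 ≈ 2.8313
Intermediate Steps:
p(K) = -1 + K/2 (p(K) = -1 + (K - (K - K))/2 = -1 + (K - 1*0)/2 = -1 + (K + 0)/2 = -1 + K/2)
p(h)/(-4387153) - 2578442/(-910645) = (-1 + (½)*1255)/(-4387153) - 2578442/(-910645) = (-1 + 1255/2)*(-1/4387153) - 2578442*(-1/910645) = (1253/2)*(-1/4387153) + 2578442/910645 = -1253/8774306 + 2578442/910645 = 22622898073067/7990277887370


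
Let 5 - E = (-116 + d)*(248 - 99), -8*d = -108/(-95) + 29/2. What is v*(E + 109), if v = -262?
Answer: -3522280709/760 ≈ -4.6346e+6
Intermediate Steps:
d = -2971/1520 (d = -(-108/(-95) + 29/2)/8 = -(-108*(-1/95) + 29*(½))/8 = -(108/95 + 29/2)/8 = -⅛*2971/190 = -2971/1520 ≈ -1.9546)
E = 26721959/1520 (E = 5 - (-116 - 2971/1520)*(248 - 99) = 5 - (-179291)*149/1520 = 5 - 1*(-26714359/1520) = 5 + 26714359/1520 = 26721959/1520 ≈ 17580.)
v*(E + 109) = -262*(26721959/1520 + 109) = -262*26887639/1520 = -3522280709/760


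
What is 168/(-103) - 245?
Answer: -25403/103 ≈ -246.63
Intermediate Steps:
168/(-103) - 245 = -1/103*168 - 245 = -168/103 - 245 = -25403/103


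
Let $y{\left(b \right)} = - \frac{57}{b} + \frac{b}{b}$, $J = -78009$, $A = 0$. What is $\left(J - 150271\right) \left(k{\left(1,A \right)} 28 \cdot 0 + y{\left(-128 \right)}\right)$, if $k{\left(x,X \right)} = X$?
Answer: $- \frac{5278975}{16} \approx -3.2994 \cdot 10^{5}$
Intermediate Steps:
$y{\left(b \right)} = 1 - \frac{57}{b}$ ($y{\left(b \right)} = - \frac{57}{b} + 1 = 1 - \frac{57}{b}$)
$\left(J - 150271\right) \left(k{\left(1,A \right)} 28 \cdot 0 + y{\left(-128 \right)}\right) = \left(-78009 - 150271\right) \left(0 \cdot 28 \cdot 0 + \frac{-57 - 128}{-128}\right) = - 228280 \left(0 \cdot 0 - - \frac{185}{128}\right) = - 228280 \left(0 + \frac{185}{128}\right) = \left(-228280\right) \frac{185}{128} = - \frac{5278975}{16}$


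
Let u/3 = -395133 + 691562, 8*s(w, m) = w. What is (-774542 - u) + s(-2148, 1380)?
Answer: -3328195/2 ≈ -1.6641e+6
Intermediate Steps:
s(w, m) = w/8
u = 889287 (u = 3*(-395133 + 691562) = 3*296429 = 889287)
(-774542 - u) + s(-2148, 1380) = (-774542 - 1*889287) + (⅛)*(-2148) = (-774542 - 889287) - 537/2 = -1663829 - 537/2 = -3328195/2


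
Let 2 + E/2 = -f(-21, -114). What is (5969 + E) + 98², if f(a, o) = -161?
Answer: 15891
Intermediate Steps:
E = 318 (E = -4 + 2*(-1*(-161)) = -4 + 2*161 = -4 + 322 = 318)
(5969 + E) + 98² = (5969 + 318) + 98² = 6287 + 9604 = 15891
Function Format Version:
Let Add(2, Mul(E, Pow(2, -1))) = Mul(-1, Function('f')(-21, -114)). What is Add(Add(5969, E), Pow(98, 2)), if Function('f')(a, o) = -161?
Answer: 15891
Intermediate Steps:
E = 318 (E = Add(-4, Mul(2, Mul(-1, -161))) = Add(-4, Mul(2, 161)) = Add(-4, 322) = 318)
Add(Add(5969, E), Pow(98, 2)) = Add(Add(5969, 318), Pow(98, 2)) = Add(6287, 9604) = 15891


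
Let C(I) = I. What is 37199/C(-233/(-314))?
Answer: 11680486/233 ≈ 50131.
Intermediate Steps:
37199/C(-233/(-314)) = 37199/((-233/(-314))) = 37199/((-233*(-1/314))) = 37199/(233/314) = 37199*(314/233) = 11680486/233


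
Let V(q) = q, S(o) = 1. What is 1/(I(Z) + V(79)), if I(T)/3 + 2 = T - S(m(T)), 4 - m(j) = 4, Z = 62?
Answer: 1/256 ≈ 0.0039063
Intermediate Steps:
m(j) = 0 (m(j) = 4 - 1*4 = 4 - 4 = 0)
I(T) = -9 + 3*T (I(T) = -6 + 3*(T - 1*1) = -6 + 3*(T - 1) = -6 + 3*(-1 + T) = -6 + (-3 + 3*T) = -9 + 3*T)
1/(I(Z) + V(79)) = 1/((-9 + 3*62) + 79) = 1/((-9 + 186) + 79) = 1/(177 + 79) = 1/256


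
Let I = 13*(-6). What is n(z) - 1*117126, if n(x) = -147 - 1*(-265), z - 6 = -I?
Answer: -117008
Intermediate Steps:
I = -78
z = 84 (z = 6 - 1*(-78) = 6 + 78 = 84)
n(x) = 118 (n(x) = -147 + 265 = 118)
n(z) - 1*117126 = 118 - 1*117126 = 118 - 117126 = -117008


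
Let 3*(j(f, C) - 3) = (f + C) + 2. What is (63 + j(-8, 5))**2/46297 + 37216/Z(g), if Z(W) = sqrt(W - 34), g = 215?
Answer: 38809/416673 + 37216*sqrt(181)/181 ≈ 2766.3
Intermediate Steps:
j(f, C) = 11/3 + C/3 + f/3 (j(f, C) = 3 + ((f + C) + 2)/3 = 3 + ((C + f) + 2)/3 = 3 + (2 + C + f)/3 = 3 + (2/3 + C/3 + f/3) = 11/3 + C/3 + f/3)
Z(W) = sqrt(-34 + W)
(63 + j(-8, 5))**2/46297 + 37216/Z(g) = (63 + (11/3 + (1/3)*5 + (1/3)*(-8)))**2/46297 + 37216/(sqrt(-34 + 215)) = (63 + (11/3 + 5/3 - 8/3))**2*(1/46297) + 37216/(sqrt(181)) = (63 + 8/3)**2*(1/46297) + 37216*(sqrt(181)/181) = (197/3)**2*(1/46297) + 37216*sqrt(181)/181 = (38809/9)*(1/46297) + 37216*sqrt(181)/181 = 38809/416673 + 37216*sqrt(181)/181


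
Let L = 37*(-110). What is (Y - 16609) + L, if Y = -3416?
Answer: -24095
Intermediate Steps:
L = -4070
(Y - 16609) + L = (-3416 - 16609) - 4070 = -20025 - 4070 = -24095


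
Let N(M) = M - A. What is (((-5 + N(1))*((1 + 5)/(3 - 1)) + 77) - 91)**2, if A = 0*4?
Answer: 676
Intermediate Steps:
A = 0
N(M) = M (N(M) = M - 1*0 = M + 0 = M)
(((-5 + N(1))*((1 + 5)/(3 - 1)) + 77) - 91)**2 = (((-5 + 1)*((1 + 5)/(3 - 1)) + 77) - 91)**2 = ((-24/2 + 77) - 91)**2 = ((-4*3 + 77) - 91)**2 = ((-12 + 77) - 91)**2 = (65 - 91)**2 = (-26)**2 = 676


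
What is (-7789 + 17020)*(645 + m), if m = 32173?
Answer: 302942958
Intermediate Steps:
(-7789 + 17020)*(645 + m) = (-7789 + 17020)*(645 + 32173) = 9231*32818 = 302942958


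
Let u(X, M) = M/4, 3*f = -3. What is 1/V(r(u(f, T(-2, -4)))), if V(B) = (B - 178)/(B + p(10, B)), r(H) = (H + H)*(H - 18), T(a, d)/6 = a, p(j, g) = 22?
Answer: -37/13 ≈ -2.8462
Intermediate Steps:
f = -1 (f = (1/3)*(-3) = -1)
T(a, d) = 6*a
u(X, M) = M/4 (u(X, M) = M*(1/4) = M/4)
r(H) = 2*H*(-18 + H) (r(H) = (2*H)*(-18 + H) = 2*H*(-18 + H))
V(B) = (-178 + B)/(22 + B) (V(B) = (B - 178)/(B + 22) = (-178 + B)/(22 + B))
1/V(r(u(f, T(-2, -4)))) = 1/((-178 + 2*((6*(-2))/4)*(-18 + (6*(-2))/4))/(22 + 2*((6*(-2))/4)*(-18 + (6*(-2))/4))) = 1/((-178 + 2*((1/4)*(-12))*(-18 + (1/4)*(-12)))/(22 + 2*((1/4)*(-12))*(-18 + (1/4)*(-12)))) = 1/((-178 + 2*(-3)*(-18 - 3))/(22 + 2*(-3)*(-18 - 3))) = 1/((-178 + 2*(-3)*(-21))/(22 + 2*(-3)*(-21))) = 1/((-178 + 126)/(22 + 126)) = 1/(-52/148) = 1/((1/148)*(-52)) = 1/(-13/37) = -37/13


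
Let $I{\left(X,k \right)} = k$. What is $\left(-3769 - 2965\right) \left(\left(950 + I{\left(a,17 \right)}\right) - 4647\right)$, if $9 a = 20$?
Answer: $24781120$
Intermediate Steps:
$a = \frac{20}{9}$ ($a = \frac{1}{9} \cdot 20 = \frac{20}{9} \approx 2.2222$)
$\left(-3769 - 2965\right) \left(\left(950 + I{\left(a,17 \right)}\right) - 4647\right) = \left(-3769 - 2965\right) \left(\left(950 + 17\right) - 4647\right) = \left(-3769 - 2965\right) \left(967 - 4647\right) = \left(-3769 - 2965\right) \left(-3680\right) = \left(-6734\right) \left(-3680\right) = 24781120$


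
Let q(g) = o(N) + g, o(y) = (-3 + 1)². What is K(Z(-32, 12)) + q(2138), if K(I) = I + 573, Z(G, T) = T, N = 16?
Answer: 2727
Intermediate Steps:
o(y) = 4 (o(y) = (-2)² = 4)
q(g) = 4 + g
K(I) = 573 + I
K(Z(-32, 12)) + q(2138) = (573 + 12) + (4 + 2138) = 585 + 2142 = 2727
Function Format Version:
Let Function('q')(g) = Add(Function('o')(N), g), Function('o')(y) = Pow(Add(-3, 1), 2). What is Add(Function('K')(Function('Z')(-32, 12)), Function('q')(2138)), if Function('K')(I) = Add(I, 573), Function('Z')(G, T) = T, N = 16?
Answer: 2727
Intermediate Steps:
Function('o')(y) = 4 (Function('o')(y) = Pow(-2, 2) = 4)
Function('q')(g) = Add(4, g)
Function('K')(I) = Add(573, I)
Add(Function('K')(Function('Z')(-32, 12)), Function('q')(2138)) = Add(Add(573, 12), Add(4, 2138)) = Add(585, 2142) = 2727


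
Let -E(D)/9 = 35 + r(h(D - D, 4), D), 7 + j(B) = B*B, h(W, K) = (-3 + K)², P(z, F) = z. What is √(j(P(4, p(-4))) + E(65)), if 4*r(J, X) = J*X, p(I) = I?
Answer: 3*I*√201/2 ≈ 21.266*I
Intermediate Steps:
r(J, X) = J*X/4 (r(J, X) = (J*X)/4 = J*X/4)
j(B) = -7 + B² (j(B) = -7 + B*B = -7 + B²)
E(D) = -315 - 9*D/4 (E(D) = -9*(35 + (-3 + 4)²*D/4) = -9*(35 + (¼)*1²*D) = -9*(35 + (¼)*1*D) = -9*(35 + D/4) = -315 - 9*D/4)
√(j(P(4, p(-4))) + E(65)) = √((-7 + 4²) + (-315 - 9/4*65)) = √((-7 + 16) + (-315 - 585/4)) = √(9 - 1845/4) = √(-1809/4) = 3*I*√201/2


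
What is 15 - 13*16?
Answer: -193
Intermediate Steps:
15 - 13*16 = 15 - 208 = -193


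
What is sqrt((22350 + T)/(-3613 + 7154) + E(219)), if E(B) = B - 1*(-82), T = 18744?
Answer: sqrt(3919656835)/3541 ≈ 17.681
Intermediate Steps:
E(B) = 82 + B (E(B) = B + 82 = 82 + B)
sqrt((22350 + T)/(-3613 + 7154) + E(219)) = sqrt((22350 + 18744)/(-3613 + 7154) + (82 + 219)) = sqrt(41094/3541 + 301) = sqrt(1106935/3541) = sqrt(3919656835)/3541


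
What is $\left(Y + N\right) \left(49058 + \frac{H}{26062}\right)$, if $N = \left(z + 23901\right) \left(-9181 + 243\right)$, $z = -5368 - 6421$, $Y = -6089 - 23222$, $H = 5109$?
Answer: $- \frac{138450044015206735}{26062} \approx -5.3123 \cdot 10^{12}$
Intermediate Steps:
$Y = -29311$ ($Y = -6089 - 23222 = -29311$)
$z = -11789$ ($z = -5368 - 6421 = -11789$)
$N = -108257056$ ($N = \left(-11789 + 23901\right) \left(-9181 + 243\right) = 12112 \left(-8938\right) = -108257056$)
$\left(Y + N\right) \left(49058 + \frac{H}{26062}\right) = \left(-29311 - 108257056\right) \left(49058 + \frac{5109}{26062}\right) = - 108286367 \left(49058 + 5109 \cdot \frac{1}{26062}\right) = - 108286367 \left(49058 + \frac{5109}{26062}\right) = \left(-108286367\right) \frac{1278554705}{26062} = - \frac{138450044015206735}{26062}$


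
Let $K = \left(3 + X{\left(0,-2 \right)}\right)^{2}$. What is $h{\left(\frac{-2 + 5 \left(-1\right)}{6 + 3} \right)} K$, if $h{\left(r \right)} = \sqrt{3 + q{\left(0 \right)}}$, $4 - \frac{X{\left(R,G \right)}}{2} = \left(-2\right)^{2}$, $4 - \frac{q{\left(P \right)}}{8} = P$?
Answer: $9 \sqrt{35} \approx 53.245$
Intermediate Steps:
$q{\left(P \right)} = 32 - 8 P$
$X{\left(R,G \right)} = 0$ ($X{\left(R,G \right)} = 8 - 2 \left(-2\right)^{2} = 8 - 8 = 0$)
$h{\left(r \right)} = \sqrt{35}$ ($h{\left(r \right)} = \sqrt{3 + \left(32 - 0\right)} = \sqrt{3 + \left(32 + 0\right)} = \sqrt{3 + 32} = \sqrt{35}$)
$K = 9$ ($K = \left(3 + 0\right)^{2} = 3^{2} = 9$)
$h{\left(\frac{-2 + 5 \left(-1\right)}{6 + 3} \right)} K = \sqrt{35} \cdot 9 = 9 \sqrt{35}$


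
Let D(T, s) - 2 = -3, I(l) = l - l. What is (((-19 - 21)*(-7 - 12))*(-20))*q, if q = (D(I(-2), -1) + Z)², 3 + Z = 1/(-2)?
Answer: -307800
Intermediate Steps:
I(l) = 0
D(T, s) = -1 (D(T, s) = 2 - 3 = -1)
Z = -7/2 (Z = -3 + 1/(-2) = -3 - ½ = -7/2 ≈ -3.5000)
q = 81/4 (q = (-1 - 7/2)² = (-9/2)² = 81/4 ≈ 20.250)
(((-19 - 21)*(-7 - 12))*(-20))*q = (((-19 - 21)*(-7 - 12))*(-20))*(81/4) = (-40*(-19)*(-20))*(81/4) = (760*(-20))*(81/4) = -15200*81/4 = -307800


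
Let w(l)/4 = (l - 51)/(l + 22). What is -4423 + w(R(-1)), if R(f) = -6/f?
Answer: -31006/7 ≈ -4429.4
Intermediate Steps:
w(l) = 4*(-51 + l)/(22 + l) (w(l) = 4*((l - 51)/(l + 22)) = 4*((-51 + l)/(22 + l)) = 4*(-51 + l)/(22 + l))
-4423 + w(R(-1)) = -4423 + 4*(-51 - 6/(-1))/(22 - 6/(-1)) = -4423 + 4*(-51 - 6*(-1))/(22 - 6*(-1)) = -4423 + 4*(-51 + 6)/(22 + 6) = -4423 + 4*(-45)/28 = -4423 + 4*(1/28)*(-45) = -4423 - 45/7 = -31006/7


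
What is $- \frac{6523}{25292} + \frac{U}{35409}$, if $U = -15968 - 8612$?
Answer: $- \frac{852650267}{895564428} \approx -0.95208$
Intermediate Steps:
$U = -24580$
$- \frac{6523}{25292} + \frac{U}{35409} = - \frac{6523}{25292} - \frac{24580}{35409} = - \frac{852650267}{895564428}$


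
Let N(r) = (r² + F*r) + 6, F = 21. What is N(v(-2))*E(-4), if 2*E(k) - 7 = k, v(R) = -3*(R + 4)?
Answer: -126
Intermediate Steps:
v(R) = -12 - 3*R (v(R) = -3*(4 + R) = -12 - 3*R)
E(k) = 7/2 + k/2
N(r) = 6 + r² + 21*r (N(r) = (r² + 21*r) + 6 = 6 + r² + 21*r)
N(v(-2))*E(-4) = (6 + (-12 - 3*(-2))² + 21*(-12 - 3*(-2)))*(7/2 + (½)*(-4)) = (6 + (-12 + 6)² + 21*(-12 + 6))*(7/2 - 2) = (6 + (-6)² + 21*(-6))*(3/2) = (6 + 36 - 126)*(3/2) = -84*3/2 = -126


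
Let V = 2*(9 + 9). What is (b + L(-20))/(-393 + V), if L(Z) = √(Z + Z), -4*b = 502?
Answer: 251/714 - 2*I*√10/357 ≈ 0.35154 - 0.017716*I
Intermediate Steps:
b = -251/2 (b = -¼*502 = -251/2 ≈ -125.50)
V = 36 (V = 2*18 = 36)
L(Z) = √2*√Z (L(Z) = √(2*Z) = √2*√Z)
(b + L(-20))/(-393 + V) = (-251/2 + √2*√(-20))/(-393 + 36) = (-251/2 + √2*(2*I*√5))/(-357) = (-251/2 + 2*I*√10)*(-1/357) = 251/714 - 2*I*√10/357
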